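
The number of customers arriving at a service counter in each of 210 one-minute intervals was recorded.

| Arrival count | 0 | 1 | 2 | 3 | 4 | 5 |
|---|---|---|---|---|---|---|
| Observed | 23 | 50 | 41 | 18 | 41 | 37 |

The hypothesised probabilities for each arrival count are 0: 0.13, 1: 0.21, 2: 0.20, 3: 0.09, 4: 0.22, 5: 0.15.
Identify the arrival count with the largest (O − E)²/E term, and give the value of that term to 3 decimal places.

5, 0.960

Expected counts E_i = n·p_i: 210×0.13 = 27.3, 210×0.21 = 44.1, 210×0.20 = 42, 210×0.09 = 18.9, 210×0.22 = 46.2, 210×0.15 = 31.5.
cat         O        E   (O−E)²/E
0          23     27.3     0.6773
1          50     44.1     0.7893
2          41       42     0.0238
3          18     18.9     0.0429
4          41     46.2     0.5853
5          37     31.5     0.9603
The largest term is for 5: 0.960.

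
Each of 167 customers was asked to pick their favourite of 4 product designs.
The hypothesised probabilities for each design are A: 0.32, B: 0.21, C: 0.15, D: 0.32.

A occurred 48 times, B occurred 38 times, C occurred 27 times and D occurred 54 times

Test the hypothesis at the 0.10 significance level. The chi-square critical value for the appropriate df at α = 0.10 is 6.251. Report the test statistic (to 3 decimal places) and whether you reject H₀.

Expected counts E_i = n·p_i: 167×0.32 = 53.44, 167×0.21 = 35.07, 167×0.15 = 25.05, 167×0.32 = 53.44.
A: (48 − 53.44)²/53.44 = 29.5936/53.44 = 0.5538
B: (38 − 35.07)²/35.07 = 8.5849/35.07 = 0.2448
C: (27 − 25.05)²/25.05 = 3.8025/25.05 = 0.1518
D: (54 − 53.44)²/53.44 = 0.3136/53.44 = 0.0059
Sum = 0.956
df = 3. Since 0.956 < 6.251, we do not reject H₀.

0.956; do not reject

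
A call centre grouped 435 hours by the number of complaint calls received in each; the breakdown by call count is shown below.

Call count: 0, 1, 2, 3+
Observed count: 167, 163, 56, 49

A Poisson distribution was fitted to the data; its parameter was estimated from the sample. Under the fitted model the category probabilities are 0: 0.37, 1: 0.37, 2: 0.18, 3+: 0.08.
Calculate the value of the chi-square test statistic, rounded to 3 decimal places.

Expected counts E_i = n·p_i: 435×0.37 = 160.95, 435×0.37 = 160.95, 435×0.18 = 78.3, 435×0.08 = 34.8.
0: (167 − 160.95)²/160.95 = 36.6025/160.95 = 0.2274
1: (163 − 160.95)²/160.95 = 4.2025/160.95 = 0.0261
2: (56 − 78.3)²/78.3 = 497.29/78.3 = 6.3511
3+: (49 − 34.8)²/34.8 = 201.64/34.8 = 5.7943
Sum = 12.399

12.399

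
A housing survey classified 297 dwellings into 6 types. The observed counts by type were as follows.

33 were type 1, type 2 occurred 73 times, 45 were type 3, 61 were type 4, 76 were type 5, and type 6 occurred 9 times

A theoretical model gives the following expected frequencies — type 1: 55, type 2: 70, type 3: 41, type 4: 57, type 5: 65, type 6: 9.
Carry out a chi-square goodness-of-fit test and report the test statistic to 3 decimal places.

11.461

cat         O        E   (O−E)²/E
type 1     33       55     8.8000
type 2     73       70     0.1286
type 3     45       41     0.3902
type 4     61       57     0.2807
type 5     76       65     1.8615
type 6      9        9     0.0000
Sum = 11.461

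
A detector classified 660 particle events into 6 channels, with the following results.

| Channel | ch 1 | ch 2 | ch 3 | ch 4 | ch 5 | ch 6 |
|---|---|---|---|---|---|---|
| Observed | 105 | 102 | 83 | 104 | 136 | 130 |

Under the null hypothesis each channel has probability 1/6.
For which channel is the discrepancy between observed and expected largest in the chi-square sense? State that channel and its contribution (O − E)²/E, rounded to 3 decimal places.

ch 3, 6.627

Under H₀ each category has probability 1/6, so each expected count is 660/6 = 110.
cat         O        E   (O−E)²/E
ch 1      105      110     0.2273
ch 2      102      110     0.5818
ch 3       83      110     6.6273
ch 4      104      110     0.3273
ch 5      136      110     6.1455
ch 6      130      110     3.6364
The largest term is for ch 3: 6.627.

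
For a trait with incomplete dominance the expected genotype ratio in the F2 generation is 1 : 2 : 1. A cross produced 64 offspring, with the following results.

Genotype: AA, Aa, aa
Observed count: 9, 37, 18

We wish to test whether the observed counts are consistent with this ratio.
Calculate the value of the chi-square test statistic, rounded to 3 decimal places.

Ratio total = 4. Expected counts: 64×1/4 = 16, 64×2/4 = 32, 64×1/4 = 16.
χ² = (9−16)²/16 + (37−32)²/32 + (18−16)²/16
   = 3.0625 + 0.7813 + 0.2500
Sum = 4.094

4.094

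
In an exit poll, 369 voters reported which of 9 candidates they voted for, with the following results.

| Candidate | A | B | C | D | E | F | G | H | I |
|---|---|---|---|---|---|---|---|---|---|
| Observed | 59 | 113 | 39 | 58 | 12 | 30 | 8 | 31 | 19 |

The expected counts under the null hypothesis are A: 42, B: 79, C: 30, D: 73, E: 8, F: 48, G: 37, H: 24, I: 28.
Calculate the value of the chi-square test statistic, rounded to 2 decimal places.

χ² = (59−42)²/42 + (113−79)²/79 + (39−30)²/30 + (58−73)²/73 + (12−8)²/8 + (30−48)²/48 + (8−37)²/37 + (31−24)²/24 + (19−28)²/28
   = 6.881 + 14.633 + 2.700 + 3.082 + 2.000 + 6.750 + 22.730 + 2.042 + 2.893
Sum = 63.71

63.71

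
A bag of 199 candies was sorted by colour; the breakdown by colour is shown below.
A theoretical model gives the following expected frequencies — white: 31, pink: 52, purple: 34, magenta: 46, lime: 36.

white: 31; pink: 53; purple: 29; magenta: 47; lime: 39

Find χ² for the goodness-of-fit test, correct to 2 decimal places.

white: (31 − 31)²/31 = 0/31 = 0.000
pink: (53 − 52)²/52 = 1/52 = 0.019
purple: (29 − 34)²/34 = 25/34 = 0.735
magenta: (47 − 46)²/46 = 1/46 = 0.022
lime: (39 − 36)²/36 = 9/36 = 0.250
Sum = 1.03

1.03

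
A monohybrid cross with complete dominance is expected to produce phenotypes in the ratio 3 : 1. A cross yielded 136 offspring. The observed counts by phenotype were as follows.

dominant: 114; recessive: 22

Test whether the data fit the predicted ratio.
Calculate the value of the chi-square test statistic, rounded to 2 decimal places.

5.65

Ratio total = 4. Expected counts: 136×3/4 = 102, 136×1/4 = 34.
χ² = (114−102)²/102 + (22−34)²/34
   = 1.412 + 4.235
Sum = 5.65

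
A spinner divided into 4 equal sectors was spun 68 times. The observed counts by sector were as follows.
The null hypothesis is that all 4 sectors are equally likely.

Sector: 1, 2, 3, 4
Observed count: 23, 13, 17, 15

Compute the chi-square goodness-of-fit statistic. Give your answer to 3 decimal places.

Under H₀ each category has probability 1/4, so each expected count is 68/4 = 17.
χ² = (23−17)²/17 + (13−17)²/17 + (17−17)²/17 + (15−17)²/17
   = 2.1176 + 0.9412 + 0.0000 + 0.2353
Sum = 3.294

3.294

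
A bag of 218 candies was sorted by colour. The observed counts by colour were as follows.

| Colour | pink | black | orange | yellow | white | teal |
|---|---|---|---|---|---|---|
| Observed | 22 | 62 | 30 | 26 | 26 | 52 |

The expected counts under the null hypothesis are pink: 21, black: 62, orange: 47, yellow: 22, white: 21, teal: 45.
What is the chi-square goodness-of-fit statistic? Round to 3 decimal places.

9.203

χ² = (22−21)²/21 + (62−62)²/62 + (30−47)²/47 + (26−22)²/22 + (26−21)²/21 + (52−45)²/45
   = 0.0476 + 0.0000 + 6.1489 + 0.7273 + 1.1905 + 1.0889
Sum = 9.203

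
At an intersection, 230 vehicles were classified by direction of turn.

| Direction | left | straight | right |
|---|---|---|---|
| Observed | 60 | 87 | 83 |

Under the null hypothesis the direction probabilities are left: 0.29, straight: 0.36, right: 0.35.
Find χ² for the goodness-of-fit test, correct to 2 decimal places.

0.96

Expected counts E_i = n·p_i: 230×0.29 = 66.7, 230×0.36 = 82.8, 230×0.35 = 80.5.
left: (60 − 66.7)²/66.7 = 44.89/66.7 = 0.673
straight: (87 − 82.8)²/82.8 = 17.64/82.8 = 0.213
right: (83 − 80.5)²/80.5 = 6.25/80.5 = 0.078
Sum = 0.96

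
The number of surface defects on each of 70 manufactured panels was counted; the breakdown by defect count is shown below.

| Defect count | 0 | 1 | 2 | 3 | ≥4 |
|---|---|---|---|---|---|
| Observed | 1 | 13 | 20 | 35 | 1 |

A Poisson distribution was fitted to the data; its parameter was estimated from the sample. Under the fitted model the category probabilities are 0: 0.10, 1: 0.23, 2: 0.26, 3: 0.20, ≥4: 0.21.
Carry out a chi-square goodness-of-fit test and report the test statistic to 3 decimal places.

Expected counts E_i = n·p_i: 70×0.10 = 7, 70×0.23 = 16.1, 70×0.26 = 18.2, 70×0.20 = 14, 70×0.21 = 14.7.
χ² = (1−7)²/7 + (13−16.1)²/16.1 + (20−18.2)²/18.2 + (35−14)²/14 + (1−14.7)²/14.7
   = 5.1429 + 0.5969 + 0.1780 + 31.5000 + 12.7680
Sum = 50.186

50.186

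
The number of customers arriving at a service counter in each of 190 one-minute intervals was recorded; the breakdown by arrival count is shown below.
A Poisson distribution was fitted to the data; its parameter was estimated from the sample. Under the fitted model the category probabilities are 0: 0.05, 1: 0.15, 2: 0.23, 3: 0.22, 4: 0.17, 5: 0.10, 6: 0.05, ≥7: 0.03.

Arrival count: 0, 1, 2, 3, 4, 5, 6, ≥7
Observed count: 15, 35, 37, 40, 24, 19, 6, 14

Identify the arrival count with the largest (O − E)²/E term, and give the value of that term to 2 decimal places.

Expected counts E_i = n·p_i: 190×0.05 = 9.5, 190×0.15 = 28.5, 190×0.23 = 43.7, 190×0.22 = 41.8, 190×0.17 = 32.3, 190×0.10 = 19, 190×0.05 = 9.5, 190×0.03 = 5.7.
0: (15 − 9.5)²/9.5 = 30.25/9.5 = 3.184
1: (35 − 28.5)²/28.5 = 42.25/28.5 = 1.482
2: (37 − 43.7)²/43.7 = 44.89/43.7 = 1.027
3: (40 − 41.8)²/41.8 = 3.24/41.8 = 0.078
4: (24 − 32.3)²/32.3 = 68.89/32.3 = 2.133
5: (19 − 19)²/19 = 0/19 = 0.000
6: (6 − 9.5)²/9.5 = 12.25/9.5 = 1.289
≥7: (14 − 5.7)²/5.7 = 68.89/5.7 = 12.086
The largest term is for ≥7: 12.09.

≥7, 12.09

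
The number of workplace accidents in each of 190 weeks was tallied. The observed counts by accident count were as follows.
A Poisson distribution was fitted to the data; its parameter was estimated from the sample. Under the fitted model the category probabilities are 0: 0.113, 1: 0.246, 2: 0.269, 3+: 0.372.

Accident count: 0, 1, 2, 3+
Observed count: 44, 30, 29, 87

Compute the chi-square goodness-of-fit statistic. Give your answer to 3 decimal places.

42.971

Expected counts E_i = n·p_i: 190×0.113 = 21.47, 190×0.246 = 46.74, 190×0.269 = 51.11, 190×0.372 = 70.68.
χ² = (44−21.47)²/21.47 + (30−46.74)²/46.74 + (29−51.11)²/51.11 + (87−70.68)²/70.68
   = 23.6423 + 5.9955 + 9.5647 + 3.7683
Sum = 42.971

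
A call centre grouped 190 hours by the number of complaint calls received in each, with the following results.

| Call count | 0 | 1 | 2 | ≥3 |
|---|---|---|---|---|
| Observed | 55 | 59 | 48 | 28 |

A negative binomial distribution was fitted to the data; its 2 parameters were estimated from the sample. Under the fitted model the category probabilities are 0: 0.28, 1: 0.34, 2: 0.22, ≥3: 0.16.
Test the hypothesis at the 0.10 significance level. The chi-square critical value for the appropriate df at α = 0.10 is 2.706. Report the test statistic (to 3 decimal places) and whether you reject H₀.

Expected counts E_i = n·p_i: 190×0.28 = 53.2, 190×0.34 = 64.6, 190×0.22 = 41.8, 190×0.16 = 30.4.
0: (55 − 53.2)²/53.2 = 3.24/53.2 = 0.0609
1: (59 − 64.6)²/64.6 = 31.36/64.6 = 0.4854
2: (48 − 41.8)²/41.8 = 38.44/41.8 = 0.9196
≥3: (28 − 30.4)²/30.4 = 5.76/30.4 = 0.1895
Sum = 1.655
df = 1. Since 1.655 < 2.706, we do not reject H₀.

1.655; do not reject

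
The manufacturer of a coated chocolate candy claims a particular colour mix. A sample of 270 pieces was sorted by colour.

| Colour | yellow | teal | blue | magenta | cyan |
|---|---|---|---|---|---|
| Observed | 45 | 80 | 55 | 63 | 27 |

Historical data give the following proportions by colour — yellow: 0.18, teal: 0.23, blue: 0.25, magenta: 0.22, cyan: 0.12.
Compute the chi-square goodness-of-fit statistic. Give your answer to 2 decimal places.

Expected counts E_i = n·p_i: 270×0.18 = 48.6, 270×0.23 = 62.1, 270×0.25 = 67.5, 270×0.22 = 59.4, 270×0.12 = 32.4.
yellow: (45 − 48.6)²/48.6 = 12.96/48.6 = 0.267
teal: (80 − 62.1)²/62.1 = 320.41/62.1 = 5.160
blue: (55 − 67.5)²/67.5 = 156.25/67.5 = 2.315
magenta: (63 − 59.4)²/59.4 = 12.96/59.4 = 0.218
cyan: (27 − 32.4)²/32.4 = 29.16/32.4 = 0.900
Sum = 8.86

8.86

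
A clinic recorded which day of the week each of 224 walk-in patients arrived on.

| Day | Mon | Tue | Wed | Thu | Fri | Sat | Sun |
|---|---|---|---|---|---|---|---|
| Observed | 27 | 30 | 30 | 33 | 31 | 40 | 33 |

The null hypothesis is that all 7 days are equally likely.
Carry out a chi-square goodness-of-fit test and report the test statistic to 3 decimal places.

3.125

Expected count for each of the 7 categories: 224/7 = 32.
χ² = (27−32)²/32 + (30−32)²/32 + (30−32)²/32 + (33−32)²/32 + (31−32)²/32 + (40−32)²/32 + (33−32)²/32
   = 0.7813 + 0.1250 + 0.1250 + 0.0313 + 0.0313 + 2.0000 + 0.0313
Sum = 3.125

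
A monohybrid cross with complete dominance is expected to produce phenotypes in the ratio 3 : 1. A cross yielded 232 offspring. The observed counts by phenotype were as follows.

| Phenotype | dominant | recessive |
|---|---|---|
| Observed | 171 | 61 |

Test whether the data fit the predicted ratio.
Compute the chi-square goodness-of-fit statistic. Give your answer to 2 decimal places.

Ratio total = 4. Expected counts: 232×3/4 = 174, 232×1/4 = 58.
dominant: (171 − 174)²/174 = 9/174 = 0.052
recessive: (61 − 58)²/58 = 9/58 = 0.155
Sum = 0.21

0.21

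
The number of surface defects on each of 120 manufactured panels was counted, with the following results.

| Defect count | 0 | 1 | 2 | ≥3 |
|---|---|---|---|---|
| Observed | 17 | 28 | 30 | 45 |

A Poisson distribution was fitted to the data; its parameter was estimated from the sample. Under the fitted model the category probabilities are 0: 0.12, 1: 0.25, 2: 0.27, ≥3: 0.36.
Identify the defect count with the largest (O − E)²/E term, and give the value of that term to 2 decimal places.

0, 0.47

Expected counts E_i = n·p_i: 120×0.12 = 14.4, 120×0.25 = 30, 120×0.27 = 32.4, 120×0.36 = 43.2.
cat         O        E   (O−E)²/E
0          17     14.4      0.469
1          28       30      0.133
2          30     32.4      0.178
≥3         45     43.2      0.075
The largest term is for 0: 0.47.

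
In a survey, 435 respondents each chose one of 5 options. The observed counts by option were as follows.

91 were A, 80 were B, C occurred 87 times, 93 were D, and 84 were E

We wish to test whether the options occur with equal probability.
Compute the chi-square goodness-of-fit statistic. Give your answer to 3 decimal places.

Expected count for each of the 5 categories: 435/5 = 87.
cat         O        E   (O−E)²/E
A          91       87     0.1839
B          80       87     0.5632
C          87       87     0.0000
D          93       87     0.4138
E          84       87     0.1034
Sum = 1.264

1.264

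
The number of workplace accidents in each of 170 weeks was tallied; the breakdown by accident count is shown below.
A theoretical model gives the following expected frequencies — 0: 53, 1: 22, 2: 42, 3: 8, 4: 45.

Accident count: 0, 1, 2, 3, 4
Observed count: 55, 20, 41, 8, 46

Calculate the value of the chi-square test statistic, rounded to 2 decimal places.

0.30

0: (55 − 53)²/53 = 4/53 = 0.075
1: (20 − 22)²/22 = 4/22 = 0.182
2: (41 − 42)²/42 = 1/42 = 0.024
3: (8 − 8)²/8 = 0/8 = 0.000
4: (46 − 45)²/45 = 1/45 = 0.022
Sum = 0.30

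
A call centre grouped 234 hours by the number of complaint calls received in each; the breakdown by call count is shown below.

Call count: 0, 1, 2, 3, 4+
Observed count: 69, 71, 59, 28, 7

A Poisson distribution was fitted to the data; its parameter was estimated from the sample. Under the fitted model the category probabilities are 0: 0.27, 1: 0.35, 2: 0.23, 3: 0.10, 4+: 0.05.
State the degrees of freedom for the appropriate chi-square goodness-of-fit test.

There are k = 5 categories and 1 parameter estimated from the data, so df = 5 − 1 − 1 = 3.

3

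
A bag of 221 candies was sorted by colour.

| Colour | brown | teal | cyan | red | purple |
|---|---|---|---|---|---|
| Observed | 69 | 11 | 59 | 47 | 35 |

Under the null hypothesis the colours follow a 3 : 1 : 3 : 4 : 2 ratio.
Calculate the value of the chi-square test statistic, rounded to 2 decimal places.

16.24

Ratio total = 13. Expected counts: 221×3/13 = 51, 221×1/13 = 17, 221×3/13 = 51, 221×4/13 = 68, 221×2/13 = 34.
brown: (69 − 51)²/51 = 324/51 = 6.353
teal: (11 − 17)²/17 = 36/17 = 2.118
cyan: (59 − 51)²/51 = 64/51 = 1.255
red: (47 − 68)²/68 = 441/68 = 6.485
purple: (35 − 34)²/34 = 1/34 = 0.029
Sum = 16.24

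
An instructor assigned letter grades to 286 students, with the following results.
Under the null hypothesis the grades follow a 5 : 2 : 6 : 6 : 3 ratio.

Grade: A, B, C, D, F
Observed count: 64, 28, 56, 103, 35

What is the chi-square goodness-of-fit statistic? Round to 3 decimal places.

14.797

Ratio total = 22. Expected counts: 286×5/22 = 65, 286×2/22 = 26, 286×6/22 = 78, 286×6/22 = 78, 286×3/22 = 39.
χ² = (64−65)²/65 + (28−26)²/26 + (56−78)²/78 + (103−78)²/78 + (35−39)²/39
   = 0.0154 + 0.1538 + 6.2051 + 8.0128 + 0.4103
Sum = 14.797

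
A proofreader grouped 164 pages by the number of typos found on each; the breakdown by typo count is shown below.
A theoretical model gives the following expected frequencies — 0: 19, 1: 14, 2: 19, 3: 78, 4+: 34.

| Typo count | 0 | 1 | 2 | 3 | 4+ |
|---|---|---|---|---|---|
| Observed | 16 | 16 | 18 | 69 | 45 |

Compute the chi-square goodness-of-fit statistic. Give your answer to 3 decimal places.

cat         O        E   (O−E)²/E
0          16       19     0.4737
1          16       14     0.2857
2          18       19     0.0526
3          69       78     1.0385
4+         45       34     3.5588
Sum = 5.409

5.409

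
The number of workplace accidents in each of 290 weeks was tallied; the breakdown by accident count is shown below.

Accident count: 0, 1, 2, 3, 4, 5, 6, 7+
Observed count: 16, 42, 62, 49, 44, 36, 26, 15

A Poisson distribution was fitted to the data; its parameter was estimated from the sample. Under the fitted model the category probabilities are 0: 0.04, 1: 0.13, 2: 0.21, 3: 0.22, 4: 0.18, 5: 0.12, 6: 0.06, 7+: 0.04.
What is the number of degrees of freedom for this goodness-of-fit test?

6

There are k = 8 categories and 1 parameter estimated from the data, so df = 8 − 1 − 1 = 6.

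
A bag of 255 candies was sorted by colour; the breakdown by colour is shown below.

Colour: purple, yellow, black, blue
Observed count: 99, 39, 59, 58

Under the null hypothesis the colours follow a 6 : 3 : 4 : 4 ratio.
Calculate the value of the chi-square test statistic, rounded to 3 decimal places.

Ratio total = 17. Expected counts: 255×6/17 = 90, 255×3/17 = 45, 255×4/17 = 60, 255×4/17 = 60.
χ² = (99−90)²/90 + (39−45)²/45 + (59−60)²/60 + (58−60)²/60
   = 0.9000 + 0.8000 + 0.0167 + 0.0667
Sum = 1.783

1.783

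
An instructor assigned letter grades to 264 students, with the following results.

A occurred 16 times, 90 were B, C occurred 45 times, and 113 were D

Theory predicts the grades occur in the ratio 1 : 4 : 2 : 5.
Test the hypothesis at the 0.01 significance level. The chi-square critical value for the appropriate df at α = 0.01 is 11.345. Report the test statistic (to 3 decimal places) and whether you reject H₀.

1.786; do not reject

Ratio total = 12. Expected counts: 264×1/12 = 22, 264×4/12 = 88, 264×2/12 = 44, 264×5/12 = 110.
χ² = (16−22)²/22 + (90−88)²/88 + (45−44)²/44 + (113−110)²/110
   = 1.6364 + 0.0455 + 0.0227 + 0.0818
Sum = 1.786
df = 3. Since 1.786 < 11.345, we do not reject H₀.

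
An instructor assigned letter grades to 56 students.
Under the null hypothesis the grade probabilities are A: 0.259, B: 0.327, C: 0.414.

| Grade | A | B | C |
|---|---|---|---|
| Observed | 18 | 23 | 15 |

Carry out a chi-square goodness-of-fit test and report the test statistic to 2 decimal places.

Expected counts E_i = n·p_i: 56×0.259 = 14.504, 56×0.327 = 18.312, 56×0.414 = 23.184.
cat         O        E   (O−E)²/E
A          18   14.504      0.843
B          23   18.312      1.200
C          15   23.184      2.889
Sum = 4.93

4.93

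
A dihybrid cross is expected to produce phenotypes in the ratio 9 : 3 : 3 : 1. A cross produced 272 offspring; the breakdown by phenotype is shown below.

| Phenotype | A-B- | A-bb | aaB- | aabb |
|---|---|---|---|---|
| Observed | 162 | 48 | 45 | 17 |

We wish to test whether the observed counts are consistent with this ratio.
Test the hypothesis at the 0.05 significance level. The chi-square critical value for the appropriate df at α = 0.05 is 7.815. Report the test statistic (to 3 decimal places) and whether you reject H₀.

1.412; do not reject

Ratio total = 16. Expected counts: 272×9/16 = 153, 272×3/16 = 51, 272×3/16 = 51, 272×1/16 = 17.
χ² = (162−153)²/153 + (48−51)²/51 + (45−51)²/51 + (17−17)²/17
   = 0.5294 + 0.1765 + 0.7059 + 0.0000
Sum = 1.412
df = 3. Since 1.412 < 7.815, we do not reject H₀.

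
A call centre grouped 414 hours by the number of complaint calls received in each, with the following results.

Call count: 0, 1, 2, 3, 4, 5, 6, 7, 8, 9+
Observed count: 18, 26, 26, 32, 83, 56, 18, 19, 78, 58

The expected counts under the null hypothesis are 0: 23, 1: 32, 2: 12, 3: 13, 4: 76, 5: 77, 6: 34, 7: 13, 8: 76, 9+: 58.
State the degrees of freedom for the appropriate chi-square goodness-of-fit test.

There are k = 10 categories and no parameters were estimated from the data, so df = 10 − 1 = 9.

9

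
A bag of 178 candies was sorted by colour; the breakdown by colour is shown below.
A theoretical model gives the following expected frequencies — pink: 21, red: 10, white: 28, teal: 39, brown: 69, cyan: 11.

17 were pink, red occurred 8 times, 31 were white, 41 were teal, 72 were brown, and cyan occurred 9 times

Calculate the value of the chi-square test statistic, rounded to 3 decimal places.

χ² = (17−21)²/21 + (8−10)²/10 + (31−28)²/28 + (41−39)²/39 + (72−69)²/69 + (9−11)²/11
   = 0.7619 + 0.4000 + 0.3214 + 0.1026 + 0.1304 + 0.3636
Sum = 2.080

2.080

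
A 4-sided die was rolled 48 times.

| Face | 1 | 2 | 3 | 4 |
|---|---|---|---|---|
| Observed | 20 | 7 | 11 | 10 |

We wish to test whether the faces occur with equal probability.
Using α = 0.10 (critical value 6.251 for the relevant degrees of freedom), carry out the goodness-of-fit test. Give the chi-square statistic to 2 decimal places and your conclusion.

7.83; reject

Expected count for each of the 4 categories: 48/4 = 12.
1: (20 − 12)²/12 = 64/12 = 5.333
2: (7 − 12)²/12 = 25/12 = 2.083
3: (11 − 12)²/12 = 1/12 = 0.083
4: (10 − 12)²/12 = 4/12 = 0.333
Sum = 7.83
df = 3. Since 7.83 > 6.251, we reject H₀.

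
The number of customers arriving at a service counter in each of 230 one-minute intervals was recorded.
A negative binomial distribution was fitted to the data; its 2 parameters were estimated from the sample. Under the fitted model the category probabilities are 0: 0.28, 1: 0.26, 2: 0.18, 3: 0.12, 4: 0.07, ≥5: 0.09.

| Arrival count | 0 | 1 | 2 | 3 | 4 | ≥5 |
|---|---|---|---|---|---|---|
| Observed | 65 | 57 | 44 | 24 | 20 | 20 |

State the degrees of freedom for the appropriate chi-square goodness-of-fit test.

There are k = 6 categories and 2 parameters estimated from the data, so df = 6 − 1 − 2 = 3.

3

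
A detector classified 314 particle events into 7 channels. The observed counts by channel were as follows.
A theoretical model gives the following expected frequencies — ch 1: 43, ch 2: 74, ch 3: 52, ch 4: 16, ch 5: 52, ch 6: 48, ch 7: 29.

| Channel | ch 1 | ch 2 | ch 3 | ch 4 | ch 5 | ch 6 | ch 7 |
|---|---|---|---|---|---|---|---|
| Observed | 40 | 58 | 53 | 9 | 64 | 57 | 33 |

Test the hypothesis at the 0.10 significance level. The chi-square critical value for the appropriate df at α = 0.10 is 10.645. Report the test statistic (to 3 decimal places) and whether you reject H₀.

11.759; reject

cat         O        E   (O−E)²/E
ch 1       40       43     0.2093
ch 2       58       74     3.4595
ch 3       53       52     0.0192
ch 4        9       16     3.0625
ch 5       64       52     2.7692
ch 6       57       48     1.6875
ch 7       33       29     0.5517
Sum = 11.759
df = 6. Since 11.759 > 10.645, we reject H₀.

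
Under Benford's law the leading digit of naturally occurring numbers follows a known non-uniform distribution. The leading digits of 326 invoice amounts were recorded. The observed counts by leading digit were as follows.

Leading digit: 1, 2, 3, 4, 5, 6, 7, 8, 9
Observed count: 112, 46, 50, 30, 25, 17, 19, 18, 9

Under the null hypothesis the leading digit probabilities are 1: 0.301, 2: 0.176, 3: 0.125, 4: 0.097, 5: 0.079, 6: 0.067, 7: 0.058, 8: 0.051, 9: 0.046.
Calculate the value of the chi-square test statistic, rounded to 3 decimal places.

Expected counts E_i = n·p_i: 326×0.301 = 98.126, 326×0.176 = 57.376, 326×0.125 = 40.75, 326×0.097 = 31.622, 326×0.079 = 25.754, 326×0.067 = 21.842, 326×0.058 = 18.908, 326×0.051 = 16.626, 326×0.046 = 14.996.
1: (112 − 98.126)²/98.126 = 192.487876/98.126 = 1.9616
2: (46 − 57.376)²/57.376 = 129.413376/57.376 = 2.2555
3: (50 − 40.75)²/40.75 = 85.5625/40.75 = 2.0997
4: (30 − 31.622)²/31.622 = 2.630884/31.622 = 0.0832
5: (25 − 25.754)²/25.754 = 0.568516/25.754 = 0.0221
6: (17 − 21.842)²/21.842 = 23.444964/21.842 = 1.0734
7: (19 − 18.908)²/18.908 = 0.008464/18.908 = 0.0004
8: (18 − 16.626)²/16.626 = 1.887876/16.626 = 0.1135
9: (9 − 14.996)²/14.996 = 35.952016/14.996 = 2.3974
Sum = 10.007

10.007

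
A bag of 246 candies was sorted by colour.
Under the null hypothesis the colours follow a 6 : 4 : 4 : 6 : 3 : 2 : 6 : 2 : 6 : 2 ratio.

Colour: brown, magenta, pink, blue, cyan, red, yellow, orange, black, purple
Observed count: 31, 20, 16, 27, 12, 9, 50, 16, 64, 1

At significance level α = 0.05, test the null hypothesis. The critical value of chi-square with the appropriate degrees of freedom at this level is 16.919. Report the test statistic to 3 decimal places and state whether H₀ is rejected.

Ratio total = 41. Expected counts: 246×6/41 = 36, 246×4/41 = 24, 246×4/41 = 24, 246×6/41 = 36, 246×3/41 = 18, 246×2/41 = 12, 246×6/41 = 36, 246×2/41 = 12, 246×6/41 = 36, 246×2/41 = 12.
brown: (31 − 36)²/36 = 25/36 = 0.6944
magenta: (20 − 24)²/24 = 16/24 = 0.6667
pink: (16 − 24)²/24 = 64/24 = 2.6667
blue: (27 − 36)²/36 = 81/36 = 2.2500
cyan: (12 − 18)²/18 = 36/18 = 2.0000
red: (9 − 12)²/12 = 9/12 = 0.7500
yellow: (50 − 36)²/36 = 196/36 = 5.4444
orange: (16 − 12)²/12 = 16/12 = 1.3333
black: (64 − 36)²/36 = 784/36 = 21.7778
purple: (1 − 12)²/12 = 121/12 = 10.0833
Sum = 47.667
df = 9. Since 47.667 > 16.919, we reject H₀.

47.667; reject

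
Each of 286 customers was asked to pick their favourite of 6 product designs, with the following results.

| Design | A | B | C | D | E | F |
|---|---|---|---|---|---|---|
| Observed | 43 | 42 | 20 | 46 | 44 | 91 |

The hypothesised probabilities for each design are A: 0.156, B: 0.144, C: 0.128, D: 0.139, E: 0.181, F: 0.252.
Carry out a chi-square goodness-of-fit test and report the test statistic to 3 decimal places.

14.727

Expected counts E_i = n·p_i: 286×0.156 = 44.616, 286×0.144 = 41.184, 286×0.128 = 36.608, 286×0.139 = 39.754, 286×0.181 = 51.766, 286×0.252 = 72.072.
cat         O        E   (O−E)²/E
A          43   44.616     0.0585
B          42   41.184     0.0162
C          20   36.608     7.5346
D          46   39.754     0.9813
E          44   51.766     1.1651
F          91   72.072     4.9710
Sum = 14.727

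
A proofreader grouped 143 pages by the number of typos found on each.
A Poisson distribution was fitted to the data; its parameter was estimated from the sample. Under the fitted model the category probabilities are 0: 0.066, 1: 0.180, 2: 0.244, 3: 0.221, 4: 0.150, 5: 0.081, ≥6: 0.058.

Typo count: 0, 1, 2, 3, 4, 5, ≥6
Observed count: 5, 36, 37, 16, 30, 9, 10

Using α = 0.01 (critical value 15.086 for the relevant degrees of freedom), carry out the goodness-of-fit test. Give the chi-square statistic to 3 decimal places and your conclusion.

Expected counts E_i = n·p_i: 143×0.066 = 9.438, 143×0.180 = 25.74, 143×0.244 = 34.892, 143×0.221 = 31.603, 143×0.150 = 21.45, 143×0.081 = 11.583, 143×0.058 = 8.294.
0: (5 − 9.438)²/9.438 = 19.695844/9.438 = 2.0869
1: (36 − 25.74)²/25.74 = 105.2676/25.74 = 4.0897
2: (37 − 34.892)²/34.892 = 4.443664/34.892 = 0.1274
3: (16 − 31.603)²/31.603 = 243.453609/31.603 = 7.7035
4: (30 − 21.45)²/21.45 = 73.1025/21.45 = 3.4080
5: (9 − 11.583)²/11.583 = 6.671889/11.583 = 0.5760
≥6: (10 − 8.294)²/8.294 = 2.910436/8.294 = 0.3509
Sum = 18.342
df = 5. Since 18.342 > 15.086, we reject H₀.

18.342; reject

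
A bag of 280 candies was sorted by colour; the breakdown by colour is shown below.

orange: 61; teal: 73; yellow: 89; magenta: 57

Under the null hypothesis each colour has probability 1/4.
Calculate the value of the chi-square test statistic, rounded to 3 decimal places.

Under H₀ each category has probability 1/4, so each expected count is 280/4 = 70.
orange: (61 − 70)²/70 = 81/70 = 1.1571
teal: (73 − 70)²/70 = 9/70 = 0.1286
yellow: (89 − 70)²/70 = 361/70 = 5.1571
magenta: (57 − 70)²/70 = 169/70 = 2.4143
Sum = 8.857

8.857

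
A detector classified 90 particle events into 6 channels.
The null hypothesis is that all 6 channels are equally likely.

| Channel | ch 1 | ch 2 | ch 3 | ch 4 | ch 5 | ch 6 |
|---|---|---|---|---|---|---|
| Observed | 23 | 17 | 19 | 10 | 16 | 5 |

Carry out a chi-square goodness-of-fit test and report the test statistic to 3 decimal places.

14.000

Expected count for each of the 6 categories: 90/6 = 15.
ch 1: (23 − 15)²/15 = 64/15 = 4.2667
ch 2: (17 − 15)²/15 = 4/15 = 0.2667
ch 3: (19 − 15)²/15 = 16/15 = 1.0667
ch 4: (10 − 15)²/15 = 25/15 = 1.6667
ch 5: (16 − 15)²/15 = 1/15 = 0.0667
ch 6: (5 − 15)²/15 = 100/15 = 6.6667
Sum = 14.000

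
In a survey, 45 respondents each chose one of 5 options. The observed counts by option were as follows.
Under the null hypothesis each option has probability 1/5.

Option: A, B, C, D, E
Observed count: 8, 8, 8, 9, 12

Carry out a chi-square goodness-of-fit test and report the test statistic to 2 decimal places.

Expected count for each of the 5 categories: 45/5 = 9.
χ² = (8−9)²/9 + (8−9)²/9 + (8−9)²/9 + (9−9)²/9 + (12−9)²/9
   = 0.111 + 0.111 + 0.111 + 0.000 + 1.000
Sum = 1.33

1.33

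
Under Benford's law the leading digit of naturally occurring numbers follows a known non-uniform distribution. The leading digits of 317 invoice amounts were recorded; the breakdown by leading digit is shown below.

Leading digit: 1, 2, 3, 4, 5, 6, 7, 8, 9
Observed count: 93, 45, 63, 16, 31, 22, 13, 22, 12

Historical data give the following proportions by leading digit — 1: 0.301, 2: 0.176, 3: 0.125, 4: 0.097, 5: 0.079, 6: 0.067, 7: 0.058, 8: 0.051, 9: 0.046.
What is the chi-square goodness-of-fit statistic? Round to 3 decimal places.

28.596

Expected counts E_i = n·p_i: 317×0.301 = 95.417, 317×0.176 = 55.792, 317×0.125 = 39.625, 317×0.097 = 30.749, 317×0.079 = 25.043, 317×0.067 = 21.239, 317×0.058 = 18.386, 317×0.051 = 16.167, 317×0.046 = 14.582.
χ² = (93−95.417)²/95.417 + (45−55.792)²/55.792 + (63−39.625)²/39.625 + (16−30.749)²/30.749 + (31−25.043)²/25.043 + (22−21.239)²/21.239 + (13−18.386)²/18.386 + (22−16.167)²/16.167 + (12−14.582)²/14.582
   = 0.0612 + 2.0875 + 13.7890 + 7.0745 + 1.4170 + 0.0273 + 1.5778 + 2.1045 + 0.4572
Sum = 28.596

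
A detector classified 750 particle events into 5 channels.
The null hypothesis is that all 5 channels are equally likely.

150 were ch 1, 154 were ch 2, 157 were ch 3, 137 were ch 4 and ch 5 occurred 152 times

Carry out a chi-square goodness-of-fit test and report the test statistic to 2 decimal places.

1.59

Under H₀ each category has probability 1/5, so each expected count is 750/5 = 150.
χ² = (150−150)²/150 + (154−150)²/150 + (157−150)²/150 + (137−150)²/150 + (152−150)²/150
   = 0.000 + 0.107 + 0.327 + 1.127 + 0.027
Sum = 1.59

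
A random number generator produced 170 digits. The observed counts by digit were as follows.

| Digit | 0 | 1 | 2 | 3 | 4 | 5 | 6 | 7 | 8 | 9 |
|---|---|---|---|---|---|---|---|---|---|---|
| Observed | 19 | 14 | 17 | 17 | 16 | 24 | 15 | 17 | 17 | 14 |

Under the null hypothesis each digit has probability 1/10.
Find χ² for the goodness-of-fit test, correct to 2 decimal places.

Under H₀ each category has probability 1/10, so each expected count is 170/10 = 17.
cat         O        E   (O−E)²/E
0          19       17      0.235
1          14       17      0.529
2          17       17      0.000
3          17       17      0.000
4          16       17      0.059
5          24       17      2.882
6          15       17      0.235
7          17       17      0.000
8          17       17      0.000
9          14       17      0.529
Sum = 4.47

4.47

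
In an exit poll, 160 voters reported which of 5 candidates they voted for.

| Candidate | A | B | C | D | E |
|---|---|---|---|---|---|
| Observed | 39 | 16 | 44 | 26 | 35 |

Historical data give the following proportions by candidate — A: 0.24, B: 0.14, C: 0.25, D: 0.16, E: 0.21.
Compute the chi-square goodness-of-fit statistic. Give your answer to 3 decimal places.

2.303

Expected counts E_i = n·p_i: 160×0.24 = 38.4, 160×0.14 = 22.4, 160×0.25 = 40, 160×0.16 = 25.6, 160×0.21 = 33.6.
A: (39 − 38.4)²/38.4 = 0.36/38.4 = 0.0094
B: (16 − 22.4)²/22.4 = 40.96/22.4 = 1.8286
C: (44 − 40)²/40 = 16/40 = 0.4000
D: (26 − 25.6)²/25.6 = 0.16/25.6 = 0.0063
E: (35 − 33.6)²/33.6 = 1.96/33.6 = 0.0583
Sum = 2.303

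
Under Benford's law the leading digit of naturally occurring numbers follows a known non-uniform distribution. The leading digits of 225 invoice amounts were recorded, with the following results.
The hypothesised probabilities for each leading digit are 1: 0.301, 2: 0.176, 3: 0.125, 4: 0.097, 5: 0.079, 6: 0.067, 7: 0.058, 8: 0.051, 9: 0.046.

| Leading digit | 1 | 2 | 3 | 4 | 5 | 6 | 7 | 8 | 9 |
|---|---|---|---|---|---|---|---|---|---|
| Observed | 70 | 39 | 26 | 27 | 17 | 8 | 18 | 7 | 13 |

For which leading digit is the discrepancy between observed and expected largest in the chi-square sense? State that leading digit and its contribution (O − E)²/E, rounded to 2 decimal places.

Expected counts E_i = n·p_i: 225×0.301 = 67.725, 225×0.176 = 39.6, 225×0.125 = 28.125, 225×0.097 = 21.825, 225×0.079 = 17.775, 225×0.067 = 15.075, 225×0.058 = 13.05, 225×0.051 = 11.475, 225×0.046 = 10.35.
χ² = (70−67.725)²/67.725 + (39−39.6)²/39.6 + (26−28.125)²/28.125 + (27−21.825)²/21.825 + (17−17.775)²/17.775 + (8−15.075)²/15.075 + (18−13.05)²/13.05 + (7−11.475)²/11.475 + (13−10.35)²/10.35
   = 0.076 + 0.009 + 0.161 + 1.227 + 0.034 + 3.320 + 1.878 + 1.745 + 0.679
The largest term is for 6: 3.32.

6, 3.32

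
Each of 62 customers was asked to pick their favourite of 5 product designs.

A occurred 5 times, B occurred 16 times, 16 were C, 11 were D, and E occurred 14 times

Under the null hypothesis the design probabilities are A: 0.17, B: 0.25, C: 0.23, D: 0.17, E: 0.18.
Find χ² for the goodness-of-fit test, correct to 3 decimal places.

Expected counts E_i = n·p_i: 62×0.17 = 10.54, 62×0.25 = 15.5, 62×0.23 = 14.26, 62×0.17 = 10.54, 62×0.18 = 11.16.
A: (5 − 10.54)²/10.54 = 30.6916/10.54 = 2.9119
B: (16 − 15.5)²/15.5 = 0.25/15.5 = 0.0161
C: (16 − 14.26)²/14.26 = 3.0276/14.26 = 0.2123
D: (11 − 10.54)²/10.54 = 0.2116/10.54 = 0.0201
E: (14 − 11.16)²/11.16 = 8.0656/11.16 = 0.7227
Sum = 3.883

3.883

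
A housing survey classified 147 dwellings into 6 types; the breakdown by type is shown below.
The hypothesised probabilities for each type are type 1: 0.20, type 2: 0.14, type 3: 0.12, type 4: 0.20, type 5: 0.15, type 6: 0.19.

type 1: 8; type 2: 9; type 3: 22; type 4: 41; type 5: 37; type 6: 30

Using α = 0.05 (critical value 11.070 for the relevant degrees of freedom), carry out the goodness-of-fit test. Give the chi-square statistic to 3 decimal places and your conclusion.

38.037; reject

Expected counts E_i = n·p_i: 147×0.20 = 29.4, 147×0.14 = 20.58, 147×0.12 = 17.64, 147×0.20 = 29.4, 147×0.15 = 22.05, 147×0.19 = 27.93.
type 1: (8 − 29.4)²/29.4 = 457.96/29.4 = 15.5769
type 2: (9 − 20.58)²/20.58 = 134.0964/20.58 = 6.5159
type 3: (22 − 17.64)²/17.64 = 19.0096/17.64 = 1.0776
type 4: (41 − 29.4)²/29.4 = 134.56/29.4 = 4.5769
type 5: (37 − 22.05)²/22.05 = 223.5025/22.05 = 10.1362
type 6: (30 − 27.93)²/27.93 = 4.2849/27.93 = 0.1534
Sum = 38.037
df = 5. Since 38.037 > 11.070, we reject H₀.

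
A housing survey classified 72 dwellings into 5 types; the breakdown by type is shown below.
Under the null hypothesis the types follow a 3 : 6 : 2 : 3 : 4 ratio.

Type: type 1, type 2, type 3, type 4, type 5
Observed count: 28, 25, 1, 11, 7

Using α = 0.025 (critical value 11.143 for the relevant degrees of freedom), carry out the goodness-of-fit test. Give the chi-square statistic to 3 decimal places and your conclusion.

32.646; reject

Ratio total = 18. Expected counts: 72×3/18 = 12, 72×6/18 = 24, 72×2/18 = 8, 72×3/18 = 12, 72×4/18 = 16.
cat         O        E   (O−E)²/E
type 1     28       12    21.3333
type 2     25       24     0.0417
type 3      1        8     6.1250
type 4     11       12     0.0833
type 5      7       16     5.0625
Sum = 32.646
df = 4. Since 32.646 > 11.143, we reject H₀.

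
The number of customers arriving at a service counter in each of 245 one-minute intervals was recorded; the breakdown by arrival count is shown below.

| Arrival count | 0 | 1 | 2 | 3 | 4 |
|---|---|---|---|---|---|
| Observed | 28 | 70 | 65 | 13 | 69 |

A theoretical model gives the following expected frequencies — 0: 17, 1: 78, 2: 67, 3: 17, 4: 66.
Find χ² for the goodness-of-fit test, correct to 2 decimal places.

9.08

χ² = (28−17)²/17 + (70−78)²/78 + (65−67)²/67 + (13−17)²/17 + (69−66)²/66
   = 7.118 + 0.821 + 0.060 + 0.941 + 0.136
Sum = 9.08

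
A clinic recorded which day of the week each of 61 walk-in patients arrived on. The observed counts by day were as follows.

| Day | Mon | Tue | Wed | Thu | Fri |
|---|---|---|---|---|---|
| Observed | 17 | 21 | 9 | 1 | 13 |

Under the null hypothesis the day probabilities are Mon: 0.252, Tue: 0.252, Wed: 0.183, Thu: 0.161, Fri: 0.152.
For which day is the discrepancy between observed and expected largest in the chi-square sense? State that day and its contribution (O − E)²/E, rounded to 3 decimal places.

Thu, 7.923

Expected counts E_i = n·p_i: 61×0.252 = 15.372, 61×0.252 = 15.372, 61×0.183 = 11.163, 61×0.161 = 9.821, 61×0.152 = 9.272.
Mon: (17 − 15.372)²/15.372 = 2.650384/15.372 = 0.1724
Tue: (21 − 15.372)²/15.372 = 31.674384/15.372 = 2.0605
Wed: (9 − 11.163)²/11.163 = 4.678569/11.163 = 0.4191
Thu: (1 − 9.821)²/9.821 = 77.810041/9.821 = 7.9228
Fri: (13 − 9.272)²/9.272 = 13.897984/9.272 = 1.4989
The largest term is for Thu: 7.923.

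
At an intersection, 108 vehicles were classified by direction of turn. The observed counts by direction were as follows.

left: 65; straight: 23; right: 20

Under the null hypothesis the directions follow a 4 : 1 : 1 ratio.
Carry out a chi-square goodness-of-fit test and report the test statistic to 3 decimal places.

2.292

Ratio total = 6. Expected counts: 108×4/6 = 72, 108×1/6 = 18, 108×1/6 = 18.
left: (65 − 72)²/72 = 49/72 = 0.6806
straight: (23 − 18)²/18 = 25/18 = 1.3889
right: (20 − 18)²/18 = 4/18 = 0.2222
Sum = 2.292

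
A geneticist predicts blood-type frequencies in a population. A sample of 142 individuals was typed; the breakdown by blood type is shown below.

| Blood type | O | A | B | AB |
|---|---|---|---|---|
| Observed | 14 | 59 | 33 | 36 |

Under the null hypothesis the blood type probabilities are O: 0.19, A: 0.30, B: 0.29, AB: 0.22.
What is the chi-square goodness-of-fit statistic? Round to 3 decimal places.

14.908

Expected counts E_i = n·p_i: 142×0.19 = 26.98, 142×0.30 = 42.6, 142×0.29 = 41.18, 142×0.22 = 31.24.
χ² = (14−26.98)²/26.98 + (59−42.6)²/42.6 + (33−41.18)²/41.18 + (36−31.24)²/31.24
   = 6.2446 + 6.3136 + 1.6249 + 0.7253
Sum = 14.908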